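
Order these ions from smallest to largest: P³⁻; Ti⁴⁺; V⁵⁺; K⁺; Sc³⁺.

V⁵⁺ < Ti⁴⁺ < Sc³⁺ < K⁺ < P³⁻

These species are isoelectronic with 18 electrons. The only difference is the number of protons: V⁵⁺ (Z=23), Ti⁴⁺ (Z=22), Sc³⁺ (Z=21), K⁺ (Z=19), P³⁻ (Z=15). The strongest nuclear pull (V⁵⁺) gives the smallest ion.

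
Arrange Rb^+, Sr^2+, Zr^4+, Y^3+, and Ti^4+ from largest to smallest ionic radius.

Tabulating Z and e⁻: Ti^4+ (Z=22, 18 e⁻), Zr^4+ (Z=40, 36 e⁻), Y^3+ (Z=39, 36 e⁻), Sr^2+ (Z=38, 36 e⁻), Rb^+ (Z=37, 36 e⁻). Ti^4+ < Zr^4+ (same group, period 4 vs 5); Zr^4+ < Y^3+ (isoelectronic, higher Z=40 is smaller); Y^3+ < Sr^2+ (isoelectronic, higher Z=39 is smaller); Sr^2+ < Rb^+ (isoelectronic, higher Z=38 is smaller).

Rb^+ > Sr^2+ > Y^3+ > Zr^4+ > Ti^4+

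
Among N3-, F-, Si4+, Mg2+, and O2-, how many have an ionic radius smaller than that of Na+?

2

All of these have 10 electrons (isoelectronic). With the same electron cloud, the ion with the most protons pulls it in tightest. Nuclear charges: Si4+ (Z=14), Mg2+ (Z=12), Na+ (Z=11), F- (Z=9), O2- (Z=8), N3- (Z=7). Highest Z is smallest.
Relative to Na+, the ions that are smaller are Si4+, Mg2+. So 2 are smaller.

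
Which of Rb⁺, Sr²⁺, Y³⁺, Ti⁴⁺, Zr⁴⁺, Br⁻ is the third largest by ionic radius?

First list Z and electron count for each: Ti⁴⁺ (Z=22, 18 e⁻), Zr⁴⁺ (Z=40, 36 e⁻), Y³⁺ (Z=39, 36 e⁻), Sr²⁺ (Z=38, 36 e⁻), Rb⁺ (Z=37, 36 e⁻), Br⁻ (Z=35, 36 e⁻). Ti⁴⁺ < Zr⁴⁺ (same group, 1 shell fewer); Zr⁴⁺ < Y³⁺ (isoelectronic, higher Z=40 is smaller); Y³⁺ < Sr²⁺ (both 36 e⁻, Z=39>38); Sr²⁺ < Rb⁺ (isoelectronic, higher Z=38 is smaller); Rb⁺ < Br⁻ (both 36 e⁻, Z=37>35).
So the order is Ti⁴⁺ < Zr⁴⁺ < Y³⁺ < Sr²⁺ < Rb⁺ < Br⁻; the 3rd-largest ion is Sr²⁺.

Sr²⁺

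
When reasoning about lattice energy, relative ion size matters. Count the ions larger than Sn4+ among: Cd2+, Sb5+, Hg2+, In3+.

3

Electron counts and nuclear charges: Sb5+ has 46 e⁻ (Z=51), Sn4+ has 46 e⁻ (Z=50), In3+ has 46 e⁻ (Z=49), Cd2+ has 46 e⁻ (Z=48), Hg2+ has 78 e⁻ (Z=80). Sb5+ < Sn4+ (isoelectronic, higher Z=51 is smaller); Sn4+ < In3+ (isoelectronic, higher Z=50 is smaller); In3+ < Cd2+ (both 46 e⁻, Z=49>48); Cd2+ < Hg2+ (same group, 1 shell fewer).
Ordering all of them (including Sn4+) by radius gives Sb5+ < Sn4+ < In3+ < Cd2+ < Hg2+. Count: 3.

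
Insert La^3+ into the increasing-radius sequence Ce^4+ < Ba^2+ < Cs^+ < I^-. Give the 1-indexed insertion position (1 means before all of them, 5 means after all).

Each ion has 54 electrons. The ranking follows nuclear charge in reverse — greater Z gives a smaller radius. Ce^4+ (Z=58), La^3+ (Z=57), Ba^2+ (Z=56), Cs^+ (Z=55), I^- (Z=53).
Merged order: Ce^4+ < La^3+ < Ba^2+ < Cs^+ < I^- — La^3+ is number 2.

2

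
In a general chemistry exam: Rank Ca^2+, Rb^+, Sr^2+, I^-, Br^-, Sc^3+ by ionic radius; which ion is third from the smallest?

Sr^2+

Work out protons and electrons: Sc^3+ (Z=21, 18 e⁻), Ca^2+ (Z=20, 18 e⁻), Sr^2+ (Z=38, 36 e⁻), Rb^+ (Z=37, 36 e⁻), Br^- (Z=35, 36 e⁻), I^- (Z=53, 54 e⁻). Sc^3+ < Ca^2+ (isoelectronic, higher Z=21 is smaller); Ca^2+ < Sr^2+ (same group, period 4 vs 5); Sr^2+ < Rb^+ (both 36 e⁻, Z=38>37); Rb^+ < Br^- (isoelectronic, higher Z=37 is smaller); Br^- < I^- (same group, period 4 vs 5).
Full ascending order: Sc^3+ < Ca^2+ < Sr^2+ < Rb^+ < Br^- < I^-. Counting from the smallest, position 3 is Sr^2+.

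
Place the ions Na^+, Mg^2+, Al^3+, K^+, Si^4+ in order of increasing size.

Si^4+ has 10 e⁻ (Z=14), Al^3+ has 10 e⁻ (Z=13), Mg^2+ has 10 e⁻ (Z=12), Na^+ has 10 e⁻ (Z=11), K^+ has 18 e⁻ (Z=19). Si^4+ < Al^3+ (both 10 e⁻, Z=14>13); Al^3+ < Mg^2+ (both 10 e⁻, Z=13>12); Mg^2+ < Na^+ (both 10 e⁻, Z=12>11); Na^+ < K^+ (same group, 1 shell fewer).

Si^4+ < Al^3+ < Mg^2+ < Na^+ < K^+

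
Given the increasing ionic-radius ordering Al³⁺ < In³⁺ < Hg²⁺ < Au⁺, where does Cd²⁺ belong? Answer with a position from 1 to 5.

3

Al³⁺: 10 e⁻, Z=13, In³⁺: 46 e⁻, Z=49, Cd²⁺: 46 e⁻, Z=48, Hg²⁺: 78 e⁻, Z=80, Au⁺: 78 e⁻, Z=79. Al³⁺ < In³⁺ (same group, period 3 vs 5); In³⁺ < Cd²⁺ (isoelectronic, higher Z=49 is smaller); Cd²⁺ < Hg²⁺ (same group, period 5 vs 6); Hg²⁺ < Au⁺ (both 78 e⁻, Z=80>79).
The complete sequence is Al³⁺ < In³⁺ < Cd²⁺ < Hg²⁺ < Au⁺. Cd²⁺ sits at position 3.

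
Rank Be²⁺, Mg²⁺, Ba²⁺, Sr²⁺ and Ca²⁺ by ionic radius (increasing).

Same group, same charge. Going down the group adds an extra shell of electrons, so the ion gets larger: Be²⁺ is highest in the group and smallest.

Be²⁺ < Mg²⁺ < Ca²⁺ < Sr²⁺ < Ba²⁺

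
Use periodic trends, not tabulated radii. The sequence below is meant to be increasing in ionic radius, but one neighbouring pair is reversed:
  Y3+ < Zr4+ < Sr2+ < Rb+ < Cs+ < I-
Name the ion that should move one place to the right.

Y3+

Scanning neighbour by neighbour, only Y3+/Zr4+ violates a trend: both have 36 electrons but Z(Zr)=40 > Z(Y)=39, so Zr4+ should be the smaller of the two. That makes Y3+ the one sitting a position early relative to where it belongs.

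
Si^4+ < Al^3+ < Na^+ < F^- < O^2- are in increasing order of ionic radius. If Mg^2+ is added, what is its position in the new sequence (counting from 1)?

3

Isoelectronic series (10 e⁻ each). Size is set by nuclear charge: more protons means a smaller ion. Si^4+ (Z=14), Al^3+ (Z=13), Mg^2+ (Z=12), Na^+ (Z=11), F^- (Z=9), O^2- (Z=8).
The complete sequence is Si^4+ < Al^3+ < Mg^2+ < Na^+ < F^- < O^2-. Mg^2+ sits at position 3.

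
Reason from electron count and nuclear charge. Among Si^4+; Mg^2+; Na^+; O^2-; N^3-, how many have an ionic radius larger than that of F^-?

2

Isoelectronic series (10 e⁻ each). Size is set by nuclear charge: more protons means a smaller ion. Si^4+ (Z=14), Mg^2+ (Z=12), Na^+ (Z=11), F^- (Z=9), O^2- (Z=8), N^3- (Z=7).
Placing each against F^-: smaller — Si^4+, Mg^2+, Na^+; larger — O^2-, N^3-. So 2 are larger.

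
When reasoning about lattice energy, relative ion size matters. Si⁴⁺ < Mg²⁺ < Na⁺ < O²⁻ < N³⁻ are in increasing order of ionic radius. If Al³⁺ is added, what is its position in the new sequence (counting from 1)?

2

Isoelectronic series (10 e⁻ each). Size is set by nuclear charge: more protons means a smaller ion. Si⁴⁺ (Z=14), Al³⁺ (Z=13), Mg²⁺ (Z=12), Na⁺ (Z=11), O²⁻ (Z=8), N³⁻ (Z=7).
Merged order: Si⁴⁺ < Al³⁺ < Mg²⁺ < Na⁺ < O²⁻ < N³⁻ — Al³⁺ is number 2.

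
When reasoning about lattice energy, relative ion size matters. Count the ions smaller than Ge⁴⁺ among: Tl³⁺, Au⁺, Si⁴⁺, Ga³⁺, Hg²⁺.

Tabulating Z and e⁻: Si⁴⁺ (Z=14, 10 e⁻), Ge⁴⁺ (Z=32, 28 e⁻), Ga³⁺ (Z=31, 28 e⁻), Tl³⁺ (Z=81, 78 e⁻), Hg²⁺ (Z=80, 78 e⁻), Au⁺ (Z=79, 78 e⁻). Si⁴⁺ < Ge⁴⁺ (same group, 1 shell fewer); Ge⁴⁺ < Ga³⁺ (isoelectronic, higher Z=32 is smaller); Ga³⁺ < Tl³⁺ (same group, 2 shells fewer); Tl³⁺ < Hg²⁺ (both 78 e⁻, Z=81>80); Hg²⁺ < Au⁺ (both 78 e⁻, Z=80>79).
Ordering all of them (including Ge⁴⁺) by radius gives Si⁴⁺ < Ge⁴⁺ < Ga³⁺ < Tl³⁺ < Hg²⁺ < Au⁺. That's 1.

1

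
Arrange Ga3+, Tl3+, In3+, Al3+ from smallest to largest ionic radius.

All are in the same group with charge +3. Radius grows down the group as n (the outermost shell) increases.

Al3+ < Ga3+ < In3+ < Tl3+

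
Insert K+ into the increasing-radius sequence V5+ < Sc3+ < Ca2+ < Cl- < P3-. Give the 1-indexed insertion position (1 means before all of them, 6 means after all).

These species are isoelectronic with 18 electrons. The only difference is the number of protons: V5+ (Z=23), Sc3+ (Z=21), Ca2+ (Z=20), K+ (Z=19), Cl- (Z=17), P3- (Z=15). The strongest nuclear pull (V5+) gives the smallest ion.
Merged order: V5+ < Sc3+ < Ca2+ < K+ < Cl- < P3- — K+ is number 4.

4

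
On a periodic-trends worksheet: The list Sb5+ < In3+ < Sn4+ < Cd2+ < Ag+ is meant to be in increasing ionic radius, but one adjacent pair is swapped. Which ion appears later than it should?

Scanning neighbour by neighbour, only In3+/Sn4+ violates a trend: both have 46 electrons but Z(Sn)=50 > Z(In)=49, so Sn4+ should be the smaller of the two. That makes Sn4+ the one sitting a position late relative to where it belongs.

Sn4+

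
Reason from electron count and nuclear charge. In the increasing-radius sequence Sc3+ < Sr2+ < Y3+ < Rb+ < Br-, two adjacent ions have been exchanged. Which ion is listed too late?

Y3+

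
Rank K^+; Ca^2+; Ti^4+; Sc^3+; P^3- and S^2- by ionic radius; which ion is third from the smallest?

Ca^2+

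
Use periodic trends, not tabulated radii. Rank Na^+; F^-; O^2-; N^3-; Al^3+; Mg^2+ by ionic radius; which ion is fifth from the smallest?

O^2-

Isoelectronic series (10 e⁻ each). Size is set by nuclear charge: more protons means a smaller ion. Al^3+ (Z=13), Mg^2+ (Z=12), Na^+ (Z=11), F^- (Z=9), O^2- (Z=8), N^3- (Z=7).
Full ascending order: Al^3+ < Mg^2+ < Na^+ < F^- < O^2- < N^3-. Counting from the smallest, position 5 is O^2-.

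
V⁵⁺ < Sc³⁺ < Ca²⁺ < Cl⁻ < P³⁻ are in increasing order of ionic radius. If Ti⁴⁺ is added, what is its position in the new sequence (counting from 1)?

Each ion has 18 electrons. The ranking follows nuclear charge in reverse — greater Z gives a smaller radius. V⁵⁺ (Z=23), Ti⁴⁺ (Z=22), Sc³⁺ (Z=21), Ca²⁺ (Z=20), Cl⁻ (Z=17), P³⁻ (Z=15).
Merged order: V⁵⁺ < Ti⁴⁺ < Sc³⁺ < Ca²⁺ < Cl⁻ < P³⁻ — Ti⁴⁺ is number 2.

2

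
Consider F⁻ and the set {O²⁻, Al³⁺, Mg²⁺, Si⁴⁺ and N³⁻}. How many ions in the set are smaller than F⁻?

Isoelectronic series (10 e⁻ each). Size is set by nuclear charge: more protons means a smaller ion. Si⁴⁺ (Z=14), Al³⁺ (Z=13), Mg²⁺ (Z=12), F⁻ (Z=9), O²⁻ (Z=8), N³⁻ (Z=7).
Overall: Si⁴⁺ < Al³⁺ < Mg²⁺ < F⁻ < O²⁻ < N³⁻. F⁻ has 3 below it and 2 above. That's 3.

3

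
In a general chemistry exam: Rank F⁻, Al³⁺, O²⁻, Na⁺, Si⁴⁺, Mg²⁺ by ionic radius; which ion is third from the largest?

Each ion has 10 electrons. The ranking follows nuclear charge in reverse — greater Z gives a smaller radius. Si⁴⁺ (Z=14), Al³⁺ (Z=13), Mg²⁺ (Z=12), Na⁺ (Z=11), F⁻ (Z=9), O²⁻ (Z=8).
Ordering: Si⁴⁺ < Al³⁺ < Mg²⁺ < Na⁺ < F⁻ < O²⁻. The third largest is Na⁺.

Na⁺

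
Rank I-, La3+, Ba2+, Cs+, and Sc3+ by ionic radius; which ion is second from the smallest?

La3+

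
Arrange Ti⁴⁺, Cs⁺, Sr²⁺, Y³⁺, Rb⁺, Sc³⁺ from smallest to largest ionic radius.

Ti⁴⁺ < Sc³⁺ < Y³⁺ < Sr²⁺ < Rb⁺ < Cs⁺

First list Z and electron count for each: Ti⁴⁺ has 18 e⁻ (Z=22), Sc³⁺ has 18 e⁻ (Z=21), Y³⁺ has 36 e⁻ (Z=39), Sr²⁺ has 36 e⁻ (Z=38), Rb⁺ has 36 e⁻ (Z=37), Cs⁺ has 54 e⁻ (Z=55). Ti⁴⁺ < Sc³⁺ (both 18 e⁻, Z=22>21); Sc³⁺ < Y³⁺ (same group, period 4 vs 5); Y³⁺ < Sr²⁺ (isoelectronic, higher Z=39 is smaller); Sr²⁺ < Rb⁺ (isoelectronic, higher Z=38 is smaller); Rb⁺ < Cs⁺ (same group, 1 shell fewer).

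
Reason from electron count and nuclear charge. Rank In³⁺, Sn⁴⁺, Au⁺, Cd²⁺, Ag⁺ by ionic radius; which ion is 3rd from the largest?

Cd²⁺

Work out protons and electrons: Sn⁴⁺ (Z=50, 46 e⁻), In³⁺ (Z=49, 46 e⁻), Cd²⁺ (Z=48, 46 e⁻), Ag⁺ (Z=47, 46 e⁻), Au⁺ (Z=79, 78 e⁻). Sn⁴⁺ < In³⁺ (isoelectronic, higher Z=50 is smaller); In³⁺ < Cd²⁺ (isoelectronic, higher Z=49 is smaller); Cd²⁺ < Ag⁺ (both 46 e⁻, Z=48>47); Ag⁺ < Au⁺ (same group, period 5 vs 6).
That gives Sn⁴⁺ < In³⁺ < Cd²⁺ < Ag⁺ < Au⁺. From the largest end, number 3 is Cd²⁺.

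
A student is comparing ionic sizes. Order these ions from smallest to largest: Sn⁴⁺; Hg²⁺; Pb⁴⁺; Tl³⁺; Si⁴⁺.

Si⁴⁺ (Z=14, 10 e⁻), Sn⁴⁺ (Z=50, 46 e⁻), Pb⁴⁺ (Z=82, 78 e⁻), Tl³⁺ (Z=81, 78 e⁻), Hg²⁺ (Z=80, 78 e⁻). Si⁴⁺ < Sn⁴⁺ (same group, period 3 vs 5); Sn⁴⁺ < Pb⁴⁺ (same group, 1 shell fewer); Pb⁴⁺ < Tl³⁺ (both 78 e⁻, Z=82>81); Tl³⁺ < Hg²⁺ (both 78 e⁻, Z=81>80).

Si⁴⁺ < Sn⁴⁺ < Pb⁴⁺ < Tl³⁺ < Hg²⁺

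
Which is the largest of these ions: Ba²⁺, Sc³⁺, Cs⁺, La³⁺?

Cs⁺

First list Z and electron count for each: Sc³⁺ (Z=21, 18 e⁻), La³⁺ (Z=57, 54 e⁻), Ba²⁺ (Z=56, 54 e⁻), Cs⁺ (Z=55, 54 e⁻). Sc³⁺ < La³⁺ (same group, 2 shells fewer); La³⁺ < Ba²⁺ (isoelectronic, higher Z=57 is smaller); Ba²⁺ < Cs⁺ (both 54 e⁻, Z=56>55).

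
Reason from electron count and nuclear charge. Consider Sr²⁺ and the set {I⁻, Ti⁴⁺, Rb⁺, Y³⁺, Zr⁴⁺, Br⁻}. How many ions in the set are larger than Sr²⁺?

3

Electron counts and nuclear charges: Ti⁴⁺ (Z=22, 18 e⁻), Zr⁴⁺ (Z=40, 36 e⁻), Y³⁺ (Z=39, 36 e⁻), Sr²⁺ (Z=38, 36 e⁻), Rb⁺ (Z=37, 36 e⁻), Br⁻ (Z=35, 36 e⁻), I⁻ (Z=53, 54 e⁻). Ti⁴⁺ < Zr⁴⁺ (same group, period 4 vs 5); Zr⁴⁺ < Y³⁺ (isoelectronic, higher Z=40 is smaller); Y³⁺ < Sr²⁺ (isoelectronic, higher Z=39 is smaller); Sr²⁺ < Rb⁺ (both 36 e⁻, Z=38>37); Rb⁺ < Br⁻ (isoelectronic, higher Z=37 is smaller); Br⁻ < I⁻ (same group, period 4 vs 5).
Ordering all of them (including Sr²⁺) by radius gives Ti⁴⁺ < Zr⁴⁺ < Y³⁺ < Sr²⁺ < Rb⁺ < Br⁻ < I⁻. Count: 3.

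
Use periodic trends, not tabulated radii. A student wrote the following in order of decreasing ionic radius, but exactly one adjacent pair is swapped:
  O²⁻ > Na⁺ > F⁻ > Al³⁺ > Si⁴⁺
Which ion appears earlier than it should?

Na⁺

Check each adjacent pair. Na⁺ and F⁻ are reversed: Na⁺ and F⁻ share 10 electrons; the higher nuclear charge on Na (Z=11) contracts it more, so Na⁺ < F⁻. No other neighbouring pair contradicts the periodic trends, so Na⁺ is the ion listed too early.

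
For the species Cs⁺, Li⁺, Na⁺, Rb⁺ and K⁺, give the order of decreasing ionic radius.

Cs⁺ > Rb⁺ > K⁺ > Na⁺ > Li⁺

All are in the same group with charge +1. Radius grows down the group as n (the outermost shell) increases.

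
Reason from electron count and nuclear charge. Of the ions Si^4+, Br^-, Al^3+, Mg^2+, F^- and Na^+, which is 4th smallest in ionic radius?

Na^+

Si^4+ (Z=14, 10 e⁻), Al^3+ (Z=13, 10 e⁻), Mg^2+ (Z=12, 10 e⁻), Na^+ (Z=11, 10 e⁻), F^- (Z=9, 10 e⁻), Br^- (Z=35, 36 e⁻). Si^4+ < Al^3+ (both 10 e⁻, Z=14>13); Al^3+ < Mg^2+ (isoelectronic, higher Z=13 is smaller); Mg^2+ < Na^+ (isoelectronic, higher Z=12 is smaller); Na^+ < F^- (isoelectronic, higher Z=11 is smaller); F^- < Br^- (same group, period 2 vs 4).
Ordering: Si^4+ < Al^3+ < Mg^2+ < Na^+ < F^- < Br^-. The 4th smallest is Na^+.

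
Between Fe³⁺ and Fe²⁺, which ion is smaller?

These are all Fe ions. Removing more electrons (higher positive charge) pulls the remaining electrons in closer, so Fe³⁺ is smallest and Fe²⁺ is largest.

Fe³⁺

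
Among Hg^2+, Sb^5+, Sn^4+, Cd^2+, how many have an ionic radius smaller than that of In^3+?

2

Tabulating Z and e⁻: Sb^5+: 46 e⁻, Z=51, Sn^4+: 46 e⁻, Z=50, In^3+: 46 e⁻, Z=49, Cd^2+: 46 e⁻, Z=48, Hg^2+: 78 e⁻, Z=80. Sb^5+ < Sn^4+ (both 46 e⁻, Z=51>50); Sn^4+ < In^3+ (isoelectronic, higher Z=50 is smaller); In^3+ < Cd^2+ (both 46 e⁻, Z=49>48); Cd^2+ < Hg^2+ (same group, period 5 vs 6).
Overall: Sb^5+ < Sn^4+ < In^3+ < Cd^2+ < Hg^2+. In^3+ has 2 below it and 2 above. So 2 are smaller.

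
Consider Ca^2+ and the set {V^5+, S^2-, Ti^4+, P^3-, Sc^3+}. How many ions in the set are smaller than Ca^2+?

3

Each ion has 18 electrons. The ranking follows nuclear charge in reverse — greater Z gives a smaller radius. V^5+ (Z=23), Ti^4+ (Z=22), Sc^3+ (Z=21), Ca^2+ (Z=20), S^2- (Z=16), P^3- (Z=15).
Relative to Ca^2+, the ions that are smaller are V^5+, Ti^4+, Sc^3+. Count: 3.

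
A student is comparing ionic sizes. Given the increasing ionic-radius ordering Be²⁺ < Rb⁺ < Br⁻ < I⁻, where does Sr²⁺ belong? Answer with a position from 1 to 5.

2

Tabulating Z and e⁻: Be²⁺: 2 e⁻, Z=4, Sr²⁺: 36 e⁻, Z=38, Rb⁺: 36 e⁻, Z=37, Br⁻: 36 e⁻, Z=35, I⁻: 54 e⁻, Z=53. Be²⁺ < Sr²⁺ (same group, 3 shells fewer); Sr²⁺ < Rb⁺ (both 36 e⁻, Z=38>37); Rb⁺ < Br⁻ (isoelectronic, higher Z=37 is smaller); Br⁻ < I⁻ (same group, period 4 vs 5).
The complete sequence is Be²⁺ < Sr²⁺ < Rb⁺ < Br⁻ < I⁻. Sr²⁺ sits at position 2.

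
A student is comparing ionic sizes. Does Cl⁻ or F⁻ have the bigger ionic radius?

Same group, same charge. Going down the group adds an extra shell of electrons, so the ion gets larger: F⁻ is highest in the group and smallest.

Cl⁻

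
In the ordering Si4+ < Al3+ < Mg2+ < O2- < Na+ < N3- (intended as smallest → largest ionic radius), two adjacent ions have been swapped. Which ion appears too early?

Check each adjacent pair. O2- and Na+ are reversed: they are isoelectronic (10 e⁻) and Na has more protons than O (11 vs 8), making Na+ smaller. No other neighbouring pair contradicts the periodic trends, so O2- is the ion listed too early.

O2-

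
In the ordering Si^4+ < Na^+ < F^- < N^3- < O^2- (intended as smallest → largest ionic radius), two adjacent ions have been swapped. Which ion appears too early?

The pair N^3-, O^2- is the wrong way round — they are isoelectronic (10 e⁻) and O has more protons than N (8 vs 7), making O^2- smaller. All other adjacent pairs agree with periodic trends, so N^3- is the misplaced ion.

N^3-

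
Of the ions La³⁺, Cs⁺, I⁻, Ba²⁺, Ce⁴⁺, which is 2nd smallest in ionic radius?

La³⁺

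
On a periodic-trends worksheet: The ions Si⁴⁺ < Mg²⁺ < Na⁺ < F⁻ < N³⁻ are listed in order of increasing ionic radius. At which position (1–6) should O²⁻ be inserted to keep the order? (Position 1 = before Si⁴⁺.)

5

These species are isoelectronic with 10 electrons. The only difference is the number of protons: Si⁴⁺ (Z=14), Mg²⁺ (Z=12), Na⁺ (Z=11), F⁻ (Z=9), O²⁻ (Z=8), N³⁻ (Z=7). The strongest nuclear pull (Si⁴⁺) gives the smallest ion.
Merged order: Si⁴⁺ < Mg²⁺ < Na⁺ < F⁻ < O²⁻ < N³⁻ — O²⁻ is number 5.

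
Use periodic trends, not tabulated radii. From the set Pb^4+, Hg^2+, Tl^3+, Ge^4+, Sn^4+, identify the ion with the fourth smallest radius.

Tl^3+

Ge^4+: 28 e⁻, Z=32, Sn^4+: 46 e⁻, Z=50, Pb^4+: 78 e⁻, Z=82, Tl^3+: 78 e⁻, Z=81, Hg^2+: 78 e⁻, Z=80. Ge^4+ < Sn^4+ (same group, 1 shell fewer); Sn^4+ < Pb^4+ (same group, period 5 vs 6); Pb^4+ < Tl^3+ (isoelectronic, higher Z=82 is smaller); Tl^3+ < Hg^2+ (both 78 e⁻, Z=81>80).
Full ascending order: Ge^4+ < Sn^4+ < Pb^4+ < Tl^3+ < Hg^2+. Counting from the smallest, position 4 is Tl^3+.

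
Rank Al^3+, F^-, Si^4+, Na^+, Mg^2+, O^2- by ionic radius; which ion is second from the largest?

F^-

These species are isoelectronic with 10 electrons. The only difference is the number of protons: Si^4+ (Z=14), Al^3+ (Z=13), Mg^2+ (Z=12), Na^+ (Z=11), F^- (Z=9), O^2- (Z=8). The strongest nuclear pull (Si^4+) gives the smallest ion.
So the order is Si^4+ < Al^3+ < Mg^2+ < Na^+ < F^- < O^2-; the 2nd-largest ion is F^-.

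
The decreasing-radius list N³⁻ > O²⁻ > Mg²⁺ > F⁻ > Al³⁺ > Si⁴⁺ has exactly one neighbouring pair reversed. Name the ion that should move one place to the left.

The pair Mg²⁺, F⁻ is the wrong way round — they are isoelectronic (10 e⁻) and Mg has more protons than F (12 vs 9), making Mg²⁺ smaller. All other adjacent pairs agree with periodic trends, so F⁻ is the misplaced ion.

F⁻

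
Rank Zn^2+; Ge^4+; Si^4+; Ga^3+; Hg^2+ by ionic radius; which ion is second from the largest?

First list Z and electron count for each: Si^4+: 10 e⁻, Z=14, Ge^4+: 28 e⁻, Z=32, Ga^3+: 28 e⁻, Z=31, Zn^2+: 28 e⁻, Z=30, Hg^2+: 78 e⁻, Z=80. Si^4+ < Ge^4+ (same group, period 3 vs 4); Ge^4+ < Ga^3+ (both 28 e⁻, Z=32>31); Ga^3+ < Zn^2+ (both 28 e⁻, Z=31>30); Zn^2+ < Hg^2+ (same group, period 4 vs 6).
That gives Si^4+ < Ge^4+ < Ga^3+ < Zn^2+ < Hg^2+. From the largest end, number 2 is Zn^2+.

Zn^2+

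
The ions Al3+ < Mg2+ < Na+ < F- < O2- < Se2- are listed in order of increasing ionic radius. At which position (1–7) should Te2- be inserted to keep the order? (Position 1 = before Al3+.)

7

Tabulating Z and e⁻: Al3+: 10 e⁻, Z=13, Mg2+: 10 e⁻, Z=12, Na+: 10 e⁻, Z=11, F-: 10 e⁻, Z=9, O2-: 10 e⁻, Z=8, Se2-: 36 e⁻, Z=34, Te2-: 54 e⁻, Z=52. Al3+ < Mg2+ (both 10 e⁻, Z=13>12); Mg2+ < Na+ (both 10 e⁻, Z=12>11); Na+ < F- (both 10 e⁻, Z=11>9); F- < O2- (isoelectronic, higher Z=9 is smaller); O2- < Se2- (same group, period 2 vs 4); Se2- < Te2- (same group, period 4 vs 5).
The complete sequence is Al3+ < Mg2+ < Na+ < F- < O2- < Se2- < Te2-. Te2- sits at position 7.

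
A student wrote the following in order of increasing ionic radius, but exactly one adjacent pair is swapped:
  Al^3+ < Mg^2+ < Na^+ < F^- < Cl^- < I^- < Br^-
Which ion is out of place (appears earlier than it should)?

Scanning neighbour by neighbour, only I^-/Br^- violates a trend: both in group 17 with the same charge; Br^- (period 4) has the smaller radius. That makes I^- the one sitting a position early relative to where it belongs.

I^-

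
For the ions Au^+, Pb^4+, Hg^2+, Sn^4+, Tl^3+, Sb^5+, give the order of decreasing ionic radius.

Au^+ > Hg^2+ > Tl^3+ > Pb^4+ > Sn^4+ > Sb^5+

First list Z and electron count for each: Sb^5+ (Z=51, 46 e⁻), Sn^4+ (Z=50, 46 e⁻), Pb^4+ (Z=82, 78 e⁻), Tl^3+ (Z=81, 78 e⁻), Hg^2+ (Z=80, 78 e⁻), Au^+ (Z=79, 78 e⁻). Sb^5+ < Sn^4+ (isoelectronic, higher Z=51 is smaller); Sn^4+ < Pb^4+ (same group, period 5 vs 6); Pb^4+ < Tl^3+ (both 78 e⁻, Z=82>81); Tl^3+ < Hg^2+ (isoelectronic, higher Z=81 is smaller); Hg^2+ < Au^+ (both 78 e⁻, Z=80>79).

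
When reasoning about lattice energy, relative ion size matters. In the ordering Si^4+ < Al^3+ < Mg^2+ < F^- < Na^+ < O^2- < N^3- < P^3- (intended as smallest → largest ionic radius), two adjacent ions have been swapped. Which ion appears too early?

F^-

Check each adjacent pair. F^- and Na^+ are reversed: they are isoelectronic (10 e⁻) and Na has more protons than F (11 vs 9), making Na^+ smaller. No other neighbouring pair contradicts the periodic trends, so F^- is the ion listed too early.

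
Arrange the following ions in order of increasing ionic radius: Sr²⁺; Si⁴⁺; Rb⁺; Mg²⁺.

First list Z and electron count for each: Si⁴⁺ has 10 e⁻ (Z=14), Mg²⁺ has 10 e⁻ (Z=12), Sr²⁺ has 36 e⁻ (Z=38), Rb⁺ has 36 e⁻ (Z=37). Si⁴⁺ < Mg²⁺ (isoelectronic, higher Z=14 is smaller); Mg²⁺ < Sr²⁺ (same group, period 3 vs 5); Sr²⁺ < Rb⁺ (both 36 e⁻, Z=38>37).

Si⁴⁺ < Mg²⁺ < Sr²⁺ < Rb⁺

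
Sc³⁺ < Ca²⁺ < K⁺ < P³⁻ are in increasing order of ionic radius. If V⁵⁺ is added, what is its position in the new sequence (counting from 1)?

Each ion has 18 electrons. The ranking follows nuclear charge in reverse — greater Z gives a smaller radius. V⁵⁺ (Z=23), Sc³⁺ (Z=21), Ca²⁺ (Z=20), K⁺ (Z=19), P³⁻ (Z=15).
The complete sequence is V⁵⁺ < Sc³⁺ < Ca²⁺ < K⁺ < P³⁻. V⁵⁺ sits at position 1.

1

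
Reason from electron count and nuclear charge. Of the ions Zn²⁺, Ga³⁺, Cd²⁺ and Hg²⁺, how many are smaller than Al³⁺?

Al³⁺ (Z=13, 10 e⁻), Ga³⁺ (Z=31, 28 e⁻), Zn²⁺ (Z=30, 28 e⁻), Cd²⁺ (Z=48, 46 e⁻), Hg²⁺ (Z=80, 78 e⁻). Al³⁺ < Ga³⁺ (same group, period 3 vs 4); Ga³⁺ < Zn²⁺ (both 28 e⁻, Z=31>30); Zn²⁺ < Cd²⁺ (same group, period 4 vs 5); Cd²⁺ < Hg²⁺ (same group, period 5 vs 6).
Ordering all of them (including Al³⁺) by radius gives Al³⁺ < Ga³⁺ < Zn²⁺ < Cd²⁺ < Hg²⁺. So 0 are smaller.

0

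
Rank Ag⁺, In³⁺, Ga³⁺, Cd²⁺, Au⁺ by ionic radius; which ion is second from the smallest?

Tabulating Z and e⁻: Ga³⁺: 28 e⁻, Z=31, In³⁺: 46 e⁻, Z=49, Cd²⁺: 46 e⁻, Z=48, Ag⁺: 46 e⁻, Z=47, Au⁺: 78 e⁻, Z=79. Ga³⁺ < In³⁺ (same group, 1 shell fewer); In³⁺ < Cd²⁺ (isoelectronic, higher Z=49 is smaller); Cd²⁺ < Ag⁺ (both 46 e⁻, Z=48>47); Ag⁺ < Au⁺ (same group, 1 shell fewer).
Ordering: Ga³⁺ < In³⁺ < Cd²⁺ < Ag⁺ < Au⁺. The second smallest is In³⁺.

In³⁺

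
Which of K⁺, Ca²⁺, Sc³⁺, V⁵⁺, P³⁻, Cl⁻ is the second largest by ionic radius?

Cl⁻

Each ion has 18 electrons. The ranking follows nuclear charge in reverse — greater Z gives a smaller radius. V⁵⁺ (Z=23), Sc³⁺ (Z=21), Ca²⁺ (Z=20), K⁺ (Z=19), Cl⁻ (Z=17), P³⁻ (Z=15).
Ordering: V⁵⁺ < Sc³⁺ < Ca²⁺ < K⁺ < Cl⁻ < P³⁻. The second largest is Cl⁻.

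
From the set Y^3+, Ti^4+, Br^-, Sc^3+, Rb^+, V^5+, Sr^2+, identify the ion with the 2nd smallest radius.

Ti^4+

Electron counts and nuclear charges: V^5+: 18 e⁻, Z=23, Ti^4+: 18 e⁻, Z=22, Sc^3+: 18 e⁻, Z=21, Y^3+: 36 e⁻, Z=39, Sr^2+: 36 e⁻, Z=38, Rb^+: 36 e⁻, Z=37, Br^-: 36 e⁻, Z=35. V^5+ < Ti^4+ (both 18 e⁻, Z=23>22); Ti^4+ < Sc^3+ (both 18 e⁻, Z=22>21); Sc^3+ < Y^3+ (same group, period 4 vs 5); Y^3+ < Sr^2+ (both 36 e⁻, Z=39>38); Sr^2+ < Rb^+ (both 36 e⁻, Z=38>37); Rb^+ < Br^- (both 36 e⁻, Z=37>35).
That gives V^5+ < Ti^4+ < Sc^3+ < Y^3+ < Sr^2+ < Rb^+ < Br^-. From the smallest end, number 2 is Ti^4+.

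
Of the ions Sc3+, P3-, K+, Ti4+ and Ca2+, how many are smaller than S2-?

All of these have 18 electrons (isoelectronic). With the same electron cloud, the ion with the most protons pulls it in tightest. Nuclear charges: Ti4+ (Z=22), Sc3+ (Z=21), Ca2+ (Z=20), K+ (Z=19), S2- (Z=16), P3- (Z=15). Highest Z is smallest.
Overall: Ti4+ < Sc3+ < Ca2+ < K+ < S2- < P3-. S2- has 4 below it and 1 above. Count: 4.

4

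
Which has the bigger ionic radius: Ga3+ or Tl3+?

Tl3+

Same group, same charge. Going down the group adds an extra shell of electrons, so the ion gets larger: Ga3+ is highest in the group and smallest.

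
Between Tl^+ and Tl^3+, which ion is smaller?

Tl^3+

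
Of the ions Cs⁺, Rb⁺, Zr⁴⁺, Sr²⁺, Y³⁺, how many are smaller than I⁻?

5

Work out protons and electrons: Zr⁴⁺ (Z=40, 36 e⁻), Y³⁺ (Z=39, 36 e⁻), Sr²⁺ (Z=38, 36 e⁻), Rb⁺ (Z=37, 36 e⁻), Cs⁺ (Z=55, 54 e⁻), I⁻ (Z=53, 54 e⁻). Zr⁴⁺ < Y³⁺ (isoelectronic, higher Z=40 is smaller); Y³⁺ < Sr²⁺ (both 36 e⁻, Z=39>38); Sr²⁺ < Rb⁺ (isoelectronic, higher Z=38 is smaller); Rb⁺ < Cs⁺ (same group, period 5 vs 6); Cs⁺ < I⁻ (both 54 e⁻, Z=55>53).
Relative to I⁻, the ions that are smaller are Zr⁴⁺, Y³⁺, Sr²⁺, Rb⁺, Cs⁺. That's 5.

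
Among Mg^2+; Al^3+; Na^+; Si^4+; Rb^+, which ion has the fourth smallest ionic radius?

Na^+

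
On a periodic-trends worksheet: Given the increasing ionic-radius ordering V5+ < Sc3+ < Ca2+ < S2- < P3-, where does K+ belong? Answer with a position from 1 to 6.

Each ion has 18 electrons. The ranking follows nuclear charge in reverse — greater Z gives a smaller radius. V5+ (Z=23), Sc3+ (Z=21), Ca2+ (Z=20), K+ (Z=19), S2- (Z=16), P3- (Z=15).
Putting K+ in gives V5+ < Sc3+ < Ca2+ < K+ < S2- < P3-; it lands at slot 4.

4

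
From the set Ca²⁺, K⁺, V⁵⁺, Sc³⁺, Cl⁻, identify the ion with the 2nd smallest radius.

Sc³⁺

All of these have 18 electrons (isoelectronic). With the same electron cloud, the ion with the most protons pulls it in tightest. Nuclear charges: V⁵⁺ (Z=23), Sc³⁺ (Z=21), Ca²⁺ (Z=20), K⁺ (Z=19), Cl⁻ (Z=17). Highest Z is smallest.
So the order is V⁵⁺ < Sc³⁺ < Ca²⁺ < K⁺ < Cl⁻; the 2nd-smallest ion is Sc³⁺.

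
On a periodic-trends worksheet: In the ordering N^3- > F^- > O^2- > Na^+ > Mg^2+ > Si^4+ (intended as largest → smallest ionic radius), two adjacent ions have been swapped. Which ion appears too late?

O^2-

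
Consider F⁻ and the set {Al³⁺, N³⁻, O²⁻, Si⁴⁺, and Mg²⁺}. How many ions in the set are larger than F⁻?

Isoelectronic series (10 e⁻ each). Size is set by nuclear charge: more protons means a smaller ion. Si⁴⁺ (Z=14), Al³⁺ (Z=13), Mg²⁺ (Z=12), F⁻ (Z=9), O²⁻ (Z=8), N³⁻ (Z=7).
Placing each against F⁻: smaller — Si⁴⁺, Al³⁺, Mg²⁺; larger — O²⁻, N³⁻. Count: 2.

2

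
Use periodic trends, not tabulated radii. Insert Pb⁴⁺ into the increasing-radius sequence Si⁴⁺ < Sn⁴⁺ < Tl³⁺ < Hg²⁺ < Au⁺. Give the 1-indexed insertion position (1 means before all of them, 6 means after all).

3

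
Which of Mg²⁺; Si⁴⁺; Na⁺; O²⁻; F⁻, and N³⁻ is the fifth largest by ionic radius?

Mg²⁺

Isoelectronic series (10 e⁻ each). Size is set by nuclear charge: more protons means a smaller ion. Si⁴⁺ (Z=14), Mg²⁺ (Z=12), Na⁺ (Z=11), F⁻ (Z=9), O²⁻ (Z=8), N³⁻ (Z=7).
That gives Si⁴⁺ < Mg²⁺ < Na⁺ < F⁻ < O²⁻ < N³⁻. From the largest end, number 5 is Mg²⁺.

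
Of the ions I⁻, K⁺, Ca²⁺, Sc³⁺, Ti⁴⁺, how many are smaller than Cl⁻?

First list Z and electron count for each: Ti⁴⁺ (Z=22, 18 e⁻), Sc³⁺ (Z=21, 18 e⁻), Ca²⁺ (Z=20, 18 e⁻), K⁺ (Z=19, 18 e⁻), Cl⁻ (Z=17, 18 e⁻), I⁻ (Z=53, 54 e⁻). Ti⁴⁺ < Sc³⁺ (both 18 e⁻, Z=22>21); Sc³⁺ < Ca²⁺ (both 18 e⁻, Z=21>20); Ca²⁺ < K⁺ (isoelectronic, higher Z=20 is smaller); K⁺ < Cl⁻ (isoelectronic, higher Z=19 is smaller); Cl⁻ < I⁻ (same group, period 3 vs 5).
Relative to Cl⁻, the ions that are smaller are Ti⁴⁺, Sc³⁺, Ca²⁺, K⁺. Count: 4.

4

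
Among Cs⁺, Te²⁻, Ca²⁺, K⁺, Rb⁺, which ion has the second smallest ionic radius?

K⁺

Tabulating Z and e⁻: Ca²⁺ (Z=20, 18 e⁻), K⁺ (Z=19, 18 e⁻), Rb⁺ (Z=37, 36 e⁻), Cs⁺ (Z=55, 54 e⁻), Te²⁻ (Z=52, 54 e⁻). Ca²⁺ < K⁺ (isoelectronic, higher Z=20 is smaller); K⁺ < Rb⁺ (same group, period 4 vs 5); Rb⁺ < Cs⁺ (same group, period 5 vs 6); Cs⁺ < Te²⁻ (isoelectronic, higher Z=55 is smaller).
Full ascending order: Ca²⁺ < K⁺ < Rb⁺ < Cs⁺ < Te²⁻. Counting from the smallest, position 2 is K⁺.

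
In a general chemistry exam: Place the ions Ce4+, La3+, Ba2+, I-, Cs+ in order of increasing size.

Isoelectronic series (54 e⁻ each). Size is set by nuclear charge: more protons means a smaller ion. Ce4+ (Z=58), La3+ (Z=57), Ba2+ (Z=56), Cs+ (Z=55), I- (Z=53).

Ce4+ < La3+ < Ba2+ < Cs+ < I-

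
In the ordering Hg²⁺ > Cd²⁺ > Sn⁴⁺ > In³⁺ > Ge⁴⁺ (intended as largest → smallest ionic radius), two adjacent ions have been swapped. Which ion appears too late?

In³⁺

The pair Sn⁴⁺, In³⁺ is the wrong way round — both have 46 electrons but Z(Sn)=50 > Z(In)=49, so Sn⁴⁺ should be the smaller of the two. All other adjacent pairs agree with periodic trends, so In³⁺ is the misplaced ion.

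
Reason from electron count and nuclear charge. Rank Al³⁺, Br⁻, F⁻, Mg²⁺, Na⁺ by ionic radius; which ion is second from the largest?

Al³⁺: 10 e⁻, Z=13, Mg²⁺: 10 e⁻, Z=12, Na⁺: 10 e⁻, Z=11, F⁻: 10 e⁻, Z=9, Br⁻: 36 e⁻, Z=35. Al³⁺ < Mg²⁺ (isoelectronic, higher Z=13 is smaller); Mg²⁺ < Na⁺ (both 10 e⁻, Z=12>11); Na⁺ < F⁻ (both 10 e⁻, Z=11>9); F⁻ < Br⁻ (same group, 2 shells fewer).
Full ascending order: Al³⁺ < Mg²⁺ < Na⁺ < F⁻ < Br⁻. Counting from the largest, position 2 is F⁻.

F⁻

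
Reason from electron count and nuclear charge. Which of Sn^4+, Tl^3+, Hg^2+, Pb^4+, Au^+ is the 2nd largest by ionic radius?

First list Z and electron count for each: Sn^4+ (Z=50, 46 e⁻), Pb^4+ (Z=82, 78 e⁻), Tl^3+ (Z=81, 78 e⁻), Hg^2+ (Z=80, 78 e⁻), Au^+ (Z=79, 78 e⁻). Sn^4+ < Pb^4+ (same group, 1 shell fewer); Pb^4+ < Tl^3+ (both 78 e⁻, Z=82>81); Tl^3+ < Hg^2+ (both 78 e⁻, Z=81>80); Hg^2+ < Au^+ (isoelectronic, higher Z=80 is smaller).
So the order is Sn^4+ < Pb^4+ < Tl^3+ < Hg^2+ < Au^+; the 2nd-largest ion is Hg^2+.

Hg^2+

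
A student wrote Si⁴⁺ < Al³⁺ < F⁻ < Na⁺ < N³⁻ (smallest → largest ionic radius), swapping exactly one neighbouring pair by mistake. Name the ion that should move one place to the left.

Na⁺

Check each adjacent pair. F⁻ and Na⁺ are reversed: both have 10 electrons but Z(Na)=11 > Z(F)=9, so Na⁺ should be the smaller of the two. No other neighbouring pair contradicts the periodic trends, so Na⁺ is the ion listed too late.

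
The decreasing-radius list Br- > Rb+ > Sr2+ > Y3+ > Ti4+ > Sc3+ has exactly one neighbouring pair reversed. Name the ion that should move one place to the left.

Sc3+

The pair Ti4+, Sc3+ is the wrong way round — Ti4+ and Sc3+ share 18 electrons; the higher nuclear charge on Ti (Z=22) contracts it more, so Ti4+ < Sc3+. All other adjacent pairs agree with periodic trends, so Sc3+ is the misplaced ion.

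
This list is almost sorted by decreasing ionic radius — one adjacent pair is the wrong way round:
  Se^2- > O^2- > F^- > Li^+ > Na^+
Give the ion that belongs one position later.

Scanning neighbour by neighbour, only Li^+/Na^+ violates a trend: both in group 1 with the same charge; Li^+ (period 2) has the smaller radius. That makes Li^+ the one sitting a position early relative to where it belongs.

Li^+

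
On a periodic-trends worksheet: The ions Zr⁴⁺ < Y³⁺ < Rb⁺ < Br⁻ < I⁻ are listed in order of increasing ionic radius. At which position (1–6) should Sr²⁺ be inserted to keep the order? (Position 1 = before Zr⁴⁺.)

3

Electron counts and nuclear charges: Zr⁴⁺ has 36 e⁻ (Z=40), Y³⁺ has 36 e⁻ (Z=39), Sr²⁺ has 36 e⁻ (Z=38), Rb⁺ has 36 e⁻ (Z=37), Br⁻ has 36 e⁻ (Z=35), I⁻ has 54 e⁻ (Z=53). Zr⁴⁺ < Y³⁺ (both 36 e⁻, Z=40>39); Y³⁺ < Sr²⁺ (isoelectronic, higher Z=39 is smaller); Sr²⁺ < Rb⁺ (both 36 e⁻, Z=38>37); Rb⁺ < Br⁻ (both 36 e⁻, Z=37>35); Br⁻ < I⁻ (same group, 1 shell fewer).
With Sr²⁺ included the full order is Zr⁴⁺ < Y³⁺ < Sr²⁺ < Rb⁺ < Br⁻ < I⁻, so it takes position 3.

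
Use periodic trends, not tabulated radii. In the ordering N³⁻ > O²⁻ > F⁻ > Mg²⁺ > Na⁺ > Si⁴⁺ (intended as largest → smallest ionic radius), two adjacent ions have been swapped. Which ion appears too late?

The pair Mg²⁺, Na⁺ is the wrong way round — they are isoelectronic (10 e⁻) and Mg has more protons than Na (12 vs 11), making Mg²⁺ smaller. All other adjacent pairs agree with periodic trends, so Na⁺ is the misplaced ion.

Na⁺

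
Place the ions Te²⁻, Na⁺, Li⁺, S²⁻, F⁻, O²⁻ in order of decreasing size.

Te²⁻ > S²⁻ > O²⁻ > F⁻ > Na⁺ > Li⁺

Work out protons and electrons: Li⁺: 2 e⁻, Z=3, Na⁺: 10 e⁻, Z=11, F⁻: 10 e⁻, Z=9, O²⁻: 10 e⁻, Z=8, S²⁻: 18 e⁻, Z=16, Te²⁻: 54 e⁻, Z=52. Li⁺ < Na⁺ (same group, 1 shell fewer); Na⁺ < F⁻ (both 10 e⁻, Z=11>9); F⁻ < O²⁻ (both 10 e⁻, Z=9>8); O²⁻ < S²⁻ (same group, 1 shell fewer); S²⁻ < Te²⁻ (same group, 2 shells fewer).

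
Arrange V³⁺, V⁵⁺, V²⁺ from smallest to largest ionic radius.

V⁵⁺ < V³⁺ < V²⁺

For a single element, ionic radius drops as positive charge rises — V⁵⁺ < V²⁺.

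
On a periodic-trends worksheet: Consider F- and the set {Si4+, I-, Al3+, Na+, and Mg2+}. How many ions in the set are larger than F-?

1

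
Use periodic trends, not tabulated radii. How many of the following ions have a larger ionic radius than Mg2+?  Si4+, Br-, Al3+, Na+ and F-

3

Work out protons and electrons: Si4+: 10 e⁻, Z=14, Al3+: 10 e⁻, Z=13, Mg2+: 10 e⁻, Z=12, Na+: 10 e⁻, Z=11, F-: 10 e⁻, Z=9, Br-: 36 e⁻, Z=35. Si4+ < Al3+ (both 10 e⁻, Z=14>13); Al3+ < Mg2+ (isoelectronic, higher Z=13 is smaller); Mg2+ < Na+ (isoelectronic, higher Z=12 is smaller); Na+ < F- (both 10 e⁻, Z=11>9); F- < Br- (same group, 2 shells fewer).
Overall: Si4+ < Al3+ < Mg2+ < Na+ < F- < Br-. Mg2+ has 2 below it and 3 above. So 3 are larger.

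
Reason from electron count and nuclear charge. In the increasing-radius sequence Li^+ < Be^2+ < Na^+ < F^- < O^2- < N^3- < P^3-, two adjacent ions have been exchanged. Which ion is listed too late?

Be^2+

Compare adjacent ions: both have 2 electrons but Z(Be)=4 > Z(Li)=3, so Be^2+ should be the smaller of the two — yet in this increasing list Li^+ sits before Be^2+. Nothing else is reversed, so Be^2+ should move one place to the left.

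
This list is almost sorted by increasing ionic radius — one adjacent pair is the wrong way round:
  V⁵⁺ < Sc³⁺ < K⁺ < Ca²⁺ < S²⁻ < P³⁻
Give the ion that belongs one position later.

K⁺

Scanning neighbour by neighbour, only K⁺/Ca²⁺ violates a trend: Ca²⁺ and K⁺ share 18 electrons; the higher nuclear charge on Ca (Z=20) contracts it more, so Ca²⁺ < K⁺. That makes K⁺ the one sitting a position early relative to where it belongs.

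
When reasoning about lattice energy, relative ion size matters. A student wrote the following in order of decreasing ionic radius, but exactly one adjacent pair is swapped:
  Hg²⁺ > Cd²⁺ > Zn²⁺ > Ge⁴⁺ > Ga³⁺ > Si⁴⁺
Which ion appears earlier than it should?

Scanning neighbour by neighbour, only Ge⁴⁺/Ga³⁺ violates a trend: they are isoelectronic (28 e⁻) and Ge has more protons than Ga (32 vs 31), making Ge⁴⁺ smaller. That makes Ge⁴⁺ the one sitting a position early relative to where it belongs.

Ge⁴⁺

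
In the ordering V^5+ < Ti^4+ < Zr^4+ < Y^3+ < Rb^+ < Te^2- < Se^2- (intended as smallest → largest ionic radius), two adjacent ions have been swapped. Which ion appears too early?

Te^2-

The pair Te^2-, Se^2- is the wrong way round — same group and charge — period 4 sits above period 5, so Se^2- is smaller. All other adjacent pairs agree with periodic trends, so Te^2- is the misplaced ion.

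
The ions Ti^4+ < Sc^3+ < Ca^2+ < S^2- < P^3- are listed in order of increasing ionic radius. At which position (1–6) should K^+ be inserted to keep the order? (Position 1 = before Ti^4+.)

4

All of these have 18 electrons (isoelectronic). With the same electron cloud, the ion with the most protons pulls it in tightest. Nuclear charges: Ti^4+ (Z=22), Sc^3+ (Z=21), Ca^2+ (Z=20), K^+ (Z=19), S^2- (Z=16), P^3- (Z=15). Highest Z is smallest.
The complete sequence is Ti^4+ < Sc^3+ < Ca^2+ < K^+ < S^2- < P^3-. K^+ sits at position 4.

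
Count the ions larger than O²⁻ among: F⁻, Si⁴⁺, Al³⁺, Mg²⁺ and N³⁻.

1

These species are isoelectronic with 10 electrons. The only difference is the number of protons: Si⁴⁺ (Z=14), Al³⁺ (Z=13), Mg²⁺ (Z=12), F⁻ (Z=9), O²⁻ (Z=8), N³⁻ (Z=7). The strongest nuclear pull (Si⁴⁺) gives the smallest ion.
Ordering all of them (including O²⁻) by radius gives Si⁴⁺ < Al³⁺ < Mg²⁺ < F⁻ < O²⁻ < N³⁻. So 1 is larger.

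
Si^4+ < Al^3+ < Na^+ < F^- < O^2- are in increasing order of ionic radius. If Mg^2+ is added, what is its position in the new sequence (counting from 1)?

These species are isoelectronic with 10 electrons. The only difference is the number of protons: Si^4+ (Z=14), Al^3+ (Z=13), Mg^2+ (Z=12), Na^+ (Z=11), F^- (Z=9), O^2- (Z=8). The strongest nuclear pull (Si^4+) gives the smallest ion.
The complete sequence is Si^4+ < Al^3+ < Mg^2+ < Na^+ < F^- < O^2-. Mg^2+ sits at position 3.

3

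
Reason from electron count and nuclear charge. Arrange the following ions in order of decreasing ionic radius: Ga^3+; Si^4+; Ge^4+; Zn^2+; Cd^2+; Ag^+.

Ag^+ > Cd^2+ > Zn^2+ > Ga^3+ > Ge^4+ > Si^4+

Tabulating Z and e⁻: Si^4+ (Z=14, 10 e⁻), Ge^4+ (Z=32, 28 e⁻), Ga^3+ (Z=31, 28 e⁻), Zn^2+ (Z=30, 28 e⁻), Cd^2+ (Z=48, 46 e⁻), Ag^+ (Z=47, 46 e⁻). Si^4+ < Ge^4+ (same group, 1 shell fewer); Ge^4+ < Ga^3+ (isoelectronic, higher Z=32 is smaller); Ga^3+ < Zn^2+ (isoelectronic, higher Z=31 is smaller); Zn^2+ < Cd^2+ (same group, period 4 vs 5); Cd^2+ < Ag^+ (both 46 e⁻, Z=48>47).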